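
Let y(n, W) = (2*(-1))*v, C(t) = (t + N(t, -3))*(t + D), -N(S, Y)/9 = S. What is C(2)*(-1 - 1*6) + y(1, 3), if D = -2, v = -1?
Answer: 2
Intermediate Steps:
N(S, Y) = -9*S
C(t) = -8*t*(-2 + t) (C(t) = (t - 9*t)*(t - 2) = (-8*t)*(-2 + t) = -8*t*(-2 + t))
y(n, W) = 2 (y(n, W) = (2*(-1))*(-1) = -2*(-1) = 2)
C(2)*(-1 - 1*6) + y(1, 3) = (8*2*(2 - 1*2))*(-1 - 1*6) + 2 = (8*2*(2 - 2))*(-1 - 6) + 2 = (8*2*0)*(-7) + 2 = 0*(-7) + 2 = 0 + 2 = 2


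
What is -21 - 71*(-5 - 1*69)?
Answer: 5233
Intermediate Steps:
-21 - 71*(-5 - 1*69) = -21 - 71*(-5 - 69) = -21 - 71*(-74) = -21 + 5254 = 5233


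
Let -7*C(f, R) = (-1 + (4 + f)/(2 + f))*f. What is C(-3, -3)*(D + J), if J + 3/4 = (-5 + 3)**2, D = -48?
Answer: 537/14 ≈ 38.357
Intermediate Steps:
C(f, R) = -f*(-1 + (4 + f)/(2 + f))/7 (C(f, R) = -(-1 + (4 + f)/(2 + f))*f/7 = -f*(-1 + (4 + f)/(2 + f))/7)
J = 13/4 (J = -3/4 + (-5 + 3)**2 = -3/4 + (-2)**2 = -3/4 + 4 = 13/4 ≈ 3.2500)
C(-3, -3)*(D + J) = (-2*(-3)/(14 + 7*(-3)))*(-48 + 13/4) = -2*(-3)/(14 - 21)*(-179/4) = -2*(-3)/(-7)*(-179/4) = -2*(-3)*(-1/7)*(-179/4) = -6/7*(-179/4) = 537/14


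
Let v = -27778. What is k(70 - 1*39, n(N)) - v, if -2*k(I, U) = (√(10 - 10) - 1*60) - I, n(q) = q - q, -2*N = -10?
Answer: 55647/2 ≈ 27824.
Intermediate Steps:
N = 5 (N = -½*(-10) = 5)
n(q) = 0
k(I, U) = 30 + I/2 (k(I, U) = -((√(10 - 10) - 1*60) - I)/2 = -((√0 - 60) - I)/2 = -((0 - 60) - I)/2 = -(-60 - I)/2 = 30 + I/2)
k(70 - 1*39, n(N)) - v = (30 + (70 - 1*39)/2) - 1*(-27778) = (30 + (70 - 39)/2) + 27778 = (30 + (½)*31) + 27778 = (30 + 31/2) + 27778 = 91/2 + 27778 = 55647/2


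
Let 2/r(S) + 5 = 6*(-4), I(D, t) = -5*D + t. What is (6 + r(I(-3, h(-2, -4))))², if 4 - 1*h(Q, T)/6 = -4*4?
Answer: 29584/841 ≈ 35.177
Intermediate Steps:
h(Q, T) = 120 (h(Q, T) = 24 - (-24)*4 = 24 - 6*(-16) = 24 + 96 = 120)
I(D, t) = t - 5*D
r(S) = -2/29 (r(S) = 2/(-5 + 6*(-4)) = 2/(-5 - 24) = 2/(-29) = 2*(-1/29) = -2/29)
(6 + r(I(-3, h(-2, -4))))² = (6 - 2/29)² = (172/29)² = 29584/841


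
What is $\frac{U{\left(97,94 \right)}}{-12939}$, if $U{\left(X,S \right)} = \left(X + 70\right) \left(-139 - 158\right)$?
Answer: $\frac{16533}{4313} \approx 3.8333$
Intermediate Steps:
$U{\left(X,S \right)} = -20790 - 297 X$ ($U{\left(X,S \right)} = \left(70 + X\right) \left(-297\right) = -20790 - 297 X$)
$\frac{U{\left(97,94 \right)}}{-12939} = \frac{-20790 - 28809}{-12939} = \left(-20790 - 28809\right) \left(- \frac{1}{12939}\right) = \left(-49599\right) \left(- \frac{1}{12939}\right) = \frac{16533}{4313}$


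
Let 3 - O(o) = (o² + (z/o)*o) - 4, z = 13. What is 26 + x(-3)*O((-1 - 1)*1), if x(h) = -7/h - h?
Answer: -82/3 ≈ -27.333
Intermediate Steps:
x(h) = -h - 7/h
O(o) = -6 - o² (O(o) = 3 - ((o² + (13/o)*o) - 4) = 3 - ((o² + 13) - 4) = 3 - ((13 + o²) - 4) = 3 - (9 + o²) = 3 + (-9 - o²) = -6 - o²)
26 + x(-3)*O((-1 - 1)*1) = 26 + (-1*(-3) - 7/(-3))*(-6 - ((-1 - 1)*1)²) = 26 + (3 - 7*(-⅓))*(-6 - (-2*1)²) = 26 + (3 + 7/3)*(-6 - 1*(-2)²) = 26 + 16*(-6 - 1*4)/3 = 26 + 16*(-6 - 4)/3 = 26 + (16/3)*(-10) = 26 - 160/3 = -82/3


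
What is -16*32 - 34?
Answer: -546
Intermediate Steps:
-16*32 - 34 = -512 - 34 = -546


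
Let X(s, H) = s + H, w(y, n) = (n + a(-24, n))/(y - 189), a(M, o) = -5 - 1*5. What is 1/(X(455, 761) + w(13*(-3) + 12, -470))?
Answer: 9/10964 ≈ 0.00082087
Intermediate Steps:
a(M, o) = -10 (a(M, o) = -5 - 5 = -10)
w(y, n) = (-10 + n)/(-189 + y) (w(y, n) = (n - 10)/(y - 189) = (-10 + n)/(-189 + y))
X(s, H) = H + s
1/(X(455, 761) + w(13*(-3) + 12, -470)) = 1/((761 + 455) + (-10 - 470)/(-189 + (13*(-3) + 12))) = 1/(1216 - 480/(-189 + (-39 + 12))) = 1/(1216 - 480/(-189 - 27)) = 1/(1216 - 480/(-216)) = 1/(1216 - 1/216*(-480)) = 1/(1216 + 20/9) = 1/(10964/9) = 9/10964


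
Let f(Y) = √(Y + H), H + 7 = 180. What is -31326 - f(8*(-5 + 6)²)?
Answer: -31326 - √181 ≈ -31339.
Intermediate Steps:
H = 173 (H = -7 + 180 = 173)
f(Y) = √(173 + Y) (f(Y) = √(Y + 173) = √(173 + Y))
-31326 - f(8*(-5 + 6)²) = -31326 - √(173 + 8*(-5 + 6)²) = -31326 - √(173 + 8*1²) = -31326 - √(173 + 8*1) = -31326 - √(173 + 8) = -31326 - √181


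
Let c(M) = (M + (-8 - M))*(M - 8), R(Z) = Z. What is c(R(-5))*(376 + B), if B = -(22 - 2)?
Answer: 37024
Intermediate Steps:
B = -20 (B = -1*20 = -20)
c(M) = 64 - 8*M (c(M) = -8*(-8 + M) = 64 - 8*M)
c(R(-5))*(376 + B) = (64 - 8*(-5))*(376 - 20) = (64 + 40)*356 = 104*356 = 37024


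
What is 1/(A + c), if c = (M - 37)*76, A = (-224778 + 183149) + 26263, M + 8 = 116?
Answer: -1/9970 ≈ -0.00010030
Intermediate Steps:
M = 108 (M = -8 + 116 = 108)
A = -15366 (A = -41629 + 26263 = -15366)
c = 5396 (c = (108 - 37)*76 = 71*76 = 5396)
1/(A + c) = 1/(-15366 + 5396) = 1/(-9970) = -1/9970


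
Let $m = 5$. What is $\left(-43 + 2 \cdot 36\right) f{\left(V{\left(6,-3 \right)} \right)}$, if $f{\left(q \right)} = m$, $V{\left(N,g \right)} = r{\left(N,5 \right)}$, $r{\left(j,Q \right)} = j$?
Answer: $145$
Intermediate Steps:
$V{\left(N,g \right)} = N$
$f{\left(q \right)} = 5$
$\left(-43 + 2 \cdot 36\right) f{\left(V{\left(6,-3 \right)} \right)} = \left(-43 + 2 \cdot 36\right) 5 = \left(-43 + 72\right) 5 = 29 \cdot 5 = 145$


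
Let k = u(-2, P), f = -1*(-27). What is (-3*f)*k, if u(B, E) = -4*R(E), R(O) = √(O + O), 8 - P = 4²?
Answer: 1296*I ≈ 1296.0*I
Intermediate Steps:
P = -8 (P = 8 - 1*4² = 8 - 1*16 = 8 - 16 = -8)
R(O) = √2*√O (R(O) = √(2*O) = √2*√O)
f = 27
u(B, E) = -4*√2*√E
k = -16*I (k = -4*√2*√(-8) = -4*√2*2*I*√2 = -16*I ≈ -16.0*I)
(-3*f)*k = (-3*27)*(-16*I) = -(-1296)*I = 1296*I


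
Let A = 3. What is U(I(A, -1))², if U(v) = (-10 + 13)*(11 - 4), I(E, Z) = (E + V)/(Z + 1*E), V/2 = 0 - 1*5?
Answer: 441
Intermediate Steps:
V = -10 (V = 2*(0 - 1*5) = 2*(0 - 5) = 2*(-5) = -10)
I(E, Z) = (-10 + E)/(E + Z) (I(E, Z) = (E - 10)/(Z + 1*E) = (-10 + E)/(Z + E) = (-10 + E)/(E + Z))
U(v) = 21 (U(v) = 3*7 = 21)
U(I(A, -1))² = 21² = 441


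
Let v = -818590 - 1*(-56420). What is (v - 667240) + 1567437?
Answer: 138027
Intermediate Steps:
v = -762170 (v = -818590 + 56420 = -762170)
(v - 667240) + 1567437 = (-762170 - 667240) + 1567437 = -1429410 + 1567437 = 138027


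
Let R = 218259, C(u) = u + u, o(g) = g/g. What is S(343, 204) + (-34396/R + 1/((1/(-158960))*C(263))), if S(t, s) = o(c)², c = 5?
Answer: -17298869351/57402117 ≈ -301.36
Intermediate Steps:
o(g) = 1
C(u) = 2*u
S(t, s) = 1 (S(t, s) = 1² = 1)
S(343, 204) + (-34396/R + 1/((1/(-158960))*C(263))) = 1 + (-34396/218259 + 1/((1/(-158960))*((2*263)))) = 1 + (-34396*1/218259 + 1/(-1/158960*526)) = 1 + (-34396/218259 - 158960*1/526) = 1 + (-34396/218259 - 79480/263) = 1 - 17356271468/57402117 = -17298869351/57402117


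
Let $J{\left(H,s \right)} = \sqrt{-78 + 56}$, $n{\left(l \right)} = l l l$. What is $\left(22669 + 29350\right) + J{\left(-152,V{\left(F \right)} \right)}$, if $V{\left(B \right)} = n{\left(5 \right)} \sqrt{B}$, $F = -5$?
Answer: $52019 + i \sqrt{22} \approx 52019.0 + 4.6904 i$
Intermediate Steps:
$n{\left(l \right)} = l^{3}$ ($n{\left(l \right)} = l^{2} l = l^{3}$)
$V{\left(B \right)} = 125 \sqrt{B}$ ($V{\left(B \right)} = 5^{3} \sqrt{B} = 125 \sqrt{B}$)
$J{\left(H,s \right)} = i \sqrt{22}$ ($J{\left(H,s \right)} = \sqrt{-22} = i \sqrt{22}$)
$\left(22669 + 29350\right) + J{\left(-152,V{\left(F \right)} \right)} = \left(22669 + 29350\right) + i \sqrt{22} = 52019 + i \sqrt{22}$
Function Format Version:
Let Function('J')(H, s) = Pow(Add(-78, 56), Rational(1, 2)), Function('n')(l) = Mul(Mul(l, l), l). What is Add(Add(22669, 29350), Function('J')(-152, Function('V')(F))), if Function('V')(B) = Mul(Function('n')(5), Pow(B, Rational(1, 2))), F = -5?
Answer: Add(52019, Mul(I, Pow(22, Rational(1, 2)))) ≈ Add(52019., Mul(4.6904, I))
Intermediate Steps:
Function('n')(l) = Pow(l, 3) (Function('n')(l) = Mul(Pow(l, 2), l) = Pow(l, 3))
Function('V')(B) = Mul(125, Pow(B, Rational(1, 2))) (Function('V')(B) = Mul(Pow(5, 3), Pow(B, Rational(1, 2))) = Mul(125, Pow(B, Rational(1, 2))))
Function('J')(H, s) = Mul(I, Pow(22, Rational(1, 2))) (Function('J')(H, s) = Pow(-22, Rational(1, 2)) = Mul(I, Pow(22, Rational(1, 2))))
Add(Add(22669, 29350), Function('J')(-152, Function('V')(F))) = Add(Add(22669, 29350), Mul(I, Pow(22, Rational(1, 2)))) = Add(52019, Mul(I, Pow(22, Rational(1, 2))))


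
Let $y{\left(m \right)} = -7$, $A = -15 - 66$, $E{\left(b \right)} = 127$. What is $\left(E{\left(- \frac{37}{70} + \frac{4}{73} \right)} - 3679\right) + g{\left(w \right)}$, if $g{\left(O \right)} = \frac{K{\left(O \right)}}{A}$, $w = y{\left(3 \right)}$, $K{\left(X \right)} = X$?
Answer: $- \frac{287705}{81} \approx -3551.9$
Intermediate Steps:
$A = -81$ ($A = -15 - 66 = -81$)
$w = -7$
$g{\left(O \right)} = - \frac{O}{81}$ ($g{\left(O \right)} = \frac{O}{-81} = O \left(- \frac{1}{81}\right) = - \frac{O}{81}$)
$\left(E{\left(- \frac{37}{70} + \frac{4}{73} \right)} - 3679\right) + g{\left(w \right)} = \left(127 - 3679\right) - - \frac{7}{81} = -3552 + \frac{7}{81} = - \frac{287705}{81}$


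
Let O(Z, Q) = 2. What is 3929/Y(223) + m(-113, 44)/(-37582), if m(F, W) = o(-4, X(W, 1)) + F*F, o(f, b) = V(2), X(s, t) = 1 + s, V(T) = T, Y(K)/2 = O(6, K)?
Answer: 1716379/1748 ≈ 981.91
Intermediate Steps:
Y(K) = 4 (Y(K) = 2*2 = 4)
o(f, b) = 2
m(F, W) = 2 + F² (m(F, W) = 2 + F*F = 2 + F²)
3929/Y(223) + m(-113, 44)/(-37582) = 3929/4 + (2 + (-113)²)/(-37582) = 3929*(¼) + (2 + 12769)*(-1/37582) = 3929/4 + 12771*(-1/37582) = 3929/4 - 297/874 = 1716379/1748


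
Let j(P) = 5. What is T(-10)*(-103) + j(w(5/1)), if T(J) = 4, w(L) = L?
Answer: -407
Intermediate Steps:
T(-10)*(-103) + j(w(5/1)) = 4*(-103) + 5 = -412 + 5 = -407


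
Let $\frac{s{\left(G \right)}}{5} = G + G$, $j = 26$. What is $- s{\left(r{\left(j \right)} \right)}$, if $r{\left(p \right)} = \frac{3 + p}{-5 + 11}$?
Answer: $- \frac{145}{3} \approx -48.333$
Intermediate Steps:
$r{\left(p \right)} = \frac{1}{2} + \frac{p}{6}$ ($r{\left(p \right)} = \frac{3 + p}{6} = \left(3 + p\right) \frac{1}{6} = \frac{1}{2} + \frac{p}{6}$)
$s{\left(G \right)} = 10 G$ ($s{\left(G \right)} = 5 \left(G + G\right) = 5 \cdot 2 G = 10 G$)
$- s{\left(r{\left(j \right)} \right)} = - 10 \left(\frac{1}{2} + \frac{1}{6} \cdot 26\right) = - 10 \left(\frac{1}{2} + \frac{13}{3}\right) = - \frac{10 \cdot 29}{6} = \left(-1\right) \frac{145}{3} = - \frac{145}{3}$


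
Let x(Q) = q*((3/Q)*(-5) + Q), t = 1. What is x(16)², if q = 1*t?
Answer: 58081/256 ≈ 226.88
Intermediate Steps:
q = 1 (q = 1*1 = 1)
x(Q) = Q - 15/Q (x(Q) = 1*((3/Q)*(-5) + Q) = 1*(-15/Q + Q) = 1*(Q - 15/Q) = Q - 15/Q)
x(16)² = (16 - 15/16)² = (241/16)² = 58081/256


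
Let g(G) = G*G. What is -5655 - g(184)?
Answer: -39511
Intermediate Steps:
g(G) = G²
-5655 - g(184) = -5655 - 1*184² = -5655 - 1*33856 = -5655 - 33856 = -39511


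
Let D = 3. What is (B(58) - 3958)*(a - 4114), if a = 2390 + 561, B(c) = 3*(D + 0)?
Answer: 4592687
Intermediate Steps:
B(c) = 9 (B(c) = 3*(3 + 0) = 3*3 = 9)
a = 2951
(B(58) - 3958)*(a - 4114) = (9 - 3958)*(2951 - 4114) = -3949*(-1163) = 4592687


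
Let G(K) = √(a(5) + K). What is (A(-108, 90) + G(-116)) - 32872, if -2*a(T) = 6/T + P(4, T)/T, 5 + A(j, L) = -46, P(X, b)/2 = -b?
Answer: -32923 + 17*I*√10/5 ≈ -32923.0 + 10.752*I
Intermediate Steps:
P(X, b) = -2*b (P(X, b) = 2*(-b) = -2*b)
A(j, L) = -51 (A(j, L) = -5 - 46 = -51)
a(T) = 1 - 3/T (a(T) = -(6/T + (-2*T)/T)/2 = -(6/T - 2)/2 = -(-2 + 6/T)/2 = 1 - 3/T)
G(K) = √(⅖ + K) (G(K) = √((-3 + 5)/5 + K) = √((⅕)*2 + K) = √(⅖ + K))
(A(-108, 90) + G(-116)) - 32872 = (-51 + √(10 + 25*(-116))/5) - 32872 = (-51 + √(10 - 2900)/5) - 32872 = (-51 + √(-2890)/5) - 32872 = (-51 + (17*I*√10)/5) - 32872 = (-51 + 17*I*√10/5) - 32872 = -32923 + 17*I*√10/5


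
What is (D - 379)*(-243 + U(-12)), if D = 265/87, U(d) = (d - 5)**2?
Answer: -1504568/87 ≈ -17294.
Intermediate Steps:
U(d) = (-5 + d)**2
D = 265/87 (D = 265*(1/87) = 265/87 ≈ 3.0460)
(D - 379)*(-243 + U(-12)) = (265/87 - 379)*(-243 + (-5 - 12)**2) = -32708*(-243 + (-17)**2)/87 = -32708*(-243 + 289)/87 = -32708/87*46 = -1504568/87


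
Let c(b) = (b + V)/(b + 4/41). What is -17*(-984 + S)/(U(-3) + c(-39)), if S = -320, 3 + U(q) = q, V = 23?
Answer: -17678980/4457 ≈ -3966.6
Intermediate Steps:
U(q) = -3 + q
c(b) = (23 + b)/(4/41 + b) (c(b) = (b + 23)/(b + 4/41) = (23 + b)/(b + 4*(1/41)) = (23 + b)/(b + 4/41) = (23 + b)/(4/41 + b))
-17*(-984 + S)/(U(-3) + c(-39)) = -17*(-984 - 320)/((-3 - 3) + 41*(23 - 39)/(4 + 41*(-39))) = -(-22168)/(-6 + 41*(-16)/(4 - 1599)) = -(-22168)/(-6 + 41*(-16)/(-1595)) = -(-22168)/(-6 + 41*(-1/1595)*(-16)) = -(-22168)/(-6 + 656/1595) = -(-22168)/(-8914/1595) = -(-22168)*(-1595)/8914 = -17*1039940/4457 = -17678980/4457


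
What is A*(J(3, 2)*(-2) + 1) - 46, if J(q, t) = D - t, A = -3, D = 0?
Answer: -61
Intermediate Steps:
J(q, t) = -t (J(q, t) = 0 - t = -t)
A*(J(3, 2)*(-2) + 1) - 46 = -3*(-1*2*(-2) + 1) - 46 = -3*(-2*(-2) + 1) - 46 = -3*(4 + 1) - 46 = -3*5 - 46 = -15 - 46 = -61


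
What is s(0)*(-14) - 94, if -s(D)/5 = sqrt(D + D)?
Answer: -94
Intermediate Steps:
s(D) = -5*sqrt(2)*sqrt(D) (s(D) = -5*sqrt(D + D) = -5*sqrt(2)*sqrt(D))
s(0)*(-14) - 94 = -5*sqrt(2)*sqrt(0)*(-14) - 94 = -5*sqrt(2)*0*(-14) - 94 = 0*(-14) - 94 = 0 - 94 = -94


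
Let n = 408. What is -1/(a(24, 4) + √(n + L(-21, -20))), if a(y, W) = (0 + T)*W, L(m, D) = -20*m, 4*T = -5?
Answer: -5/803 - 6*√23/803 ≈ -0.042061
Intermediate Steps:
T = -5/4 (T = (¼)*(-5) = -5/4 ≈ -1.2500)
a(y, W) = -5*W/4 (a(y, W) = (0 - 5/4)*W = -5*W/4)
-1/(a(24, 4) + √(n + L(-21, -20))) = -1/(-5/4*4 + √(408 - 20*(-21))) = -1/(-5 + √(408 + 420)) = -1/(-5 + √828) = -1/(-5 + 6*√23)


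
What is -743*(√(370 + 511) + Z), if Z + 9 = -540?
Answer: 407907 - 743*√881 ≈ 3.8585e+5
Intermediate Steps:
Z = -549 (Z = -9 - 540 = -549)
-743*(√(370 + 511) + Z) = -743*(√(370 + 511) - 549) = -743*(√881 - 549) = -743*(-549 + √881) = 407907 - 743*√881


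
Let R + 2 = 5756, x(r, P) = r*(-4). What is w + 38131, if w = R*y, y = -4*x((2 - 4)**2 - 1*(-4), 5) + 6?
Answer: 809167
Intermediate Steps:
x(r, P) = -4*r
R = 5754 (R = -2 + 5756 = 5754)
y = 134 (y = -(-16)*((2 - 4)**2 - 1*(-4)) + 6 = -(-16)*((-2)**2 + 4) + 6 = -(-16)*(4 + 4) + 6 = -(-16)*8 + 6 = -4*(-32) + 6 = 128 + 6 = 134)
w = 771036 (w = 5754*134 = 771036)
w + 38131 = 771036 + 38131 = 809167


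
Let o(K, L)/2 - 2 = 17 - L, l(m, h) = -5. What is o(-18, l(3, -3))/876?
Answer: 4/73 ≈ 0.054795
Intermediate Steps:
o(K, L) = 38 - 2*L (o(K, L) = 4 + 2*(17 - L) = 4 + (34 - 2*L) = 38 - 2*L)
o(-18, l(3, -3))/876 = (38 - 2*(-5))/876 = (38 + 10)*(1/876) = 48*(1/876) = 4/73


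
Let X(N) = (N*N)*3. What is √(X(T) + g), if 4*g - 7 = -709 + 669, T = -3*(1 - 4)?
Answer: √939/2 ≈ 15.322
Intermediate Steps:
T = 9 (T = -3*(-3) = 9)
g = -33/4 (g = 7/4 + (-709 + 669)/4 = 7/4 + (¼)*(-40) = 7/4 - 10 = -33/4 ≈ -8.2500)
X(N) = 3*N² (X(N) = N²*3 = 3*N²)
√(X(T) + g) = √(3*9² - 33/4) = √(3*81 - 33/4) = √(243 - 33/4) = √(939/4) = √939/2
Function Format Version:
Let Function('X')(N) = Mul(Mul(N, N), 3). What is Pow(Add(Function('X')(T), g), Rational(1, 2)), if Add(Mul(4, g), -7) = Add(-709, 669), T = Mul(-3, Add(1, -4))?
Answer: Mul(Rational(1, 2), Pow(939, Rational(1, 2))) ≈ 15.322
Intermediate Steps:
T = 9 (T = Mul(-3, -3) = 9)
g = Rational(-33, 4) (g = Add(Rational(7, 4), Mul(Rational(1, 4), Add(-709, 669))) = Add(Rational(7, 4), Mul(Rational(1, 4), -40)) = Add(Rational(7, 4), -10) = Rational(-33, 4) ≈ -8.2500)
Function('X')(N) = Mul(3, Pow(N, 2)) (Function('X')(N) = Mul(Pow(N, 2), 3) = Mul(3, Pow(N, 2)))
Pow(Add(Function('X')(T), g), Rational(1, 2)) = Pow(Add(Mul(3, Pow(9, 2)), Rational(-33, 4)), Rational(1, 2)) = Pow(Add(Mul(3, 81), Rational(-33, 4)), Rational(1, 2)) = Pow(Add(243, Rational(-33, 4)), Rational(1, 2)) = Pow(Rational(939, 4), Rational(1, 2)) = Mul(Rational(1, 2), Pow(939, Rational(1, 2)))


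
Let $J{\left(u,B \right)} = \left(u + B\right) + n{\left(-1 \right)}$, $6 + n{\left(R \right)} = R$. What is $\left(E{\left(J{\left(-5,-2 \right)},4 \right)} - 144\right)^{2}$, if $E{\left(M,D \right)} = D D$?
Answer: $16384$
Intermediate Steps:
$n{\left(R \right)} = -6 + R$
$J{\left(u,B \right)} = -7 + B + u$ ($J{\left(u,B \right)} = \left(u + B\right) - 7 = \left(B + u\right) - 7 = -7 + B + u$)
$E{\left(M,D \right)} = D^{2}$
$\left(E{\left(J{\left(-5,-2 \right)},4 \right)} - 144\right)^{2} = \left(4^{2} - 144\right)^{2} = \left(16 - 144\right)^{2} = \left(-128\right)^{2} = 16384$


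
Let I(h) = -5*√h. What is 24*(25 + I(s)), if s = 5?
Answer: 600 - 120*√5 ≈ 331.67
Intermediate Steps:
24*(25 + I(s)) = 24*(25 - 5*√5) = 600 - 120*√5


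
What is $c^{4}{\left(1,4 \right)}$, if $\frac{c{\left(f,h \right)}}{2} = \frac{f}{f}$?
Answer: $16$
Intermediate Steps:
$c{\left(f,h \right)} = 2$ ($c{\left(f,h \right)} = 2 \frac{f}{f} = 2 \cdot 1 = 2$)
$c^{4}{\left(1,4 \right)} = 2^{4} = 16$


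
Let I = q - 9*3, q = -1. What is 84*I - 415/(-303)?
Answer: -712241/303 ≈ -2350.6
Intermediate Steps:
I = -28 (I = -1 - 9*3 = -1 - 27 = -28)
84*I - 415/(-303) = 84*(-28) - 415/(-303) = -2352 - 415*(-1/303) = -2352 + 415/303 = -712241/303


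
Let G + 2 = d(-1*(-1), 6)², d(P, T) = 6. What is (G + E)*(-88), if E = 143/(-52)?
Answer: -2750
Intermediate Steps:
G = 34 (G = -2 + 6² = -2 + 36 = 34)
E = -11/4 (E = 143*(-1/52) = -11/4 ≈ -2.7500)
(G + E)*(-88) = (34 - 11/4)*(-88) = (125/4)*(-88) = -2750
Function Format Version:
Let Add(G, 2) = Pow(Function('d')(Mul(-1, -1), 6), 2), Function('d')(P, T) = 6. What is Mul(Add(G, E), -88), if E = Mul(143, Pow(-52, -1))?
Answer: -2750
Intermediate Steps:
G = 34 (G = Add(-2, Pow(6, 2)) = Add(-2, 36) = 34)
E = Rational(-11, 4) (E = Mul(143, Rational(-1, 52)) = Rational(-11, 4) ≈ -2.7500)
Mul(Add(G, E), -88) = Mul(Add(34, Rational(-11, 4)), -88) = Mul(Rational(125, 4), -88) = -2750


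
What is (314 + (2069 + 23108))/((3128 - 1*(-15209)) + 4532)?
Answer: 8497/7623 ≈ 1.1147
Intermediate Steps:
(314 + (2069 + 23108))/((3128 - 1*(-15209)) + 4532) = (314 + 25177)/((3128 + 15209) + 4532) = 25491/(18337 + 4532) = 25491/22869 = 25491*(1/22869) = 8497/7623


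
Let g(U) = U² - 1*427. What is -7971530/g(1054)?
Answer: -7971530/1110489 ≈ -7.1784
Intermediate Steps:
g(U) = -427 + U² (g(U) = U² - 427 = -427 + U²)
-7971530/g(1054) = -7971530/(-427 + 1054²) = -7971530/(-427 + 1110916) = -7971530/1110489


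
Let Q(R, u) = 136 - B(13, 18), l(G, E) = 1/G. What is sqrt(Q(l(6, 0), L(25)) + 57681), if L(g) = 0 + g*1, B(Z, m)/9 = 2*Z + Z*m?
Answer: sqrt(55477) ≈ 235.54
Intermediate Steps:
B(Z, m) = 18*Z + 9*Z*m (B(Z, m) = 9*(2*Z + Z*m) = 18*Z + 9*Z*m)
L(g) = g (L(g) = 0 + g = g)
Q(R, u) = -2204 (Q(R, u) = 136 - 9*13*(2 + 18) = 136 - 9*13*20 = 136 - 1*2340 = 136 - 2340 = -2204)
sqrt(Q(l(6, 0), L(25)) + 57681) = sqrt(-2204 + 57681) = sqrt(55477)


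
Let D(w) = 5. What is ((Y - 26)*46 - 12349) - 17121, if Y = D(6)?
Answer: -30436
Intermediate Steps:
Y = 5
((Y - 26)*46 - 12349) - 17121 = ((5 - 26)*46 - 12349) - 17121 = (-21*46 - 12349) - 17121 = (-966 - 12349) - 17121 = -13315 - 17121 = -30436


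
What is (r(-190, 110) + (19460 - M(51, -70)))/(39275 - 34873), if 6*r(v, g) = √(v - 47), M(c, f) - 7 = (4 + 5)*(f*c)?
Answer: 51583/4402 + I*√237/26412 ≈ 11.718 + 0.00058287*I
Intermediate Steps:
M(c, f) = 7 + 9*c*f (M(c, f) = 7 + (4 + 5)*(f*c) = 7 + 9*(c*f) = 7 + 9*c*f)
r(v, g) = √(-47 + v)/6 (r(v, g) = √(v - 47)/6 = √(-47 + v)/6)
(r(-190, 110) + (19460 - M(51, -70)))/(39275 - 34873) = (√(-47 - 190)/6 + (19460 - (7 + 9*51*(-70))))/(39275 - 34873) = (√(-237)/6 + (19460 - (7 - 32130)))/4402 = ((I*√237)/6 + (19460 - 1*(-32123)))*(1/4402) = (I*√237/6 + (19460 + 32123))*(1/4402) = (I*√237/6 + 51583)*(1/4402) = (51583 + I*√237/6)*(1/4402) = 51583/4402 + I*√237/26412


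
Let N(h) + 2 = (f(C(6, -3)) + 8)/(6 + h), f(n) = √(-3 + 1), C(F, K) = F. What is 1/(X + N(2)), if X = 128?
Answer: 4064/516129 - 4*I*√2/516129 ≈ 0.007874 - 1.096e-5*I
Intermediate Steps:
f(n) = I*√2 (f(n) = √(-2) = I*√2)
N(h) = -2 + (8 + I*√2)/(6 + h) (N(h) = -2 + (I*√2 + 8)/(6 + h) = -2 + (8 + I*√2)/(6 + h))
1/(X + N(2)) = 1/(128 + (-4 - 2*2 + I*√2)/(6 + 2)) = 1/(128 + (-4 - 4 + I*√2)/8) = 1/(128 + (-8 + I*√2)/8) = 1/(128 + (-1 + I*√2/8)) = 1/(127 + I*√2/8)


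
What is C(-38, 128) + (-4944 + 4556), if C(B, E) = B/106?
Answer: -20583/53 ≈ -388.36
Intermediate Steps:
C(B, E) = B/106 (C(B, E) = B*(1/106) = B/106)
C(-38, 128) + (-4944 + 4556) = (1/106)*(-38) + (-4944 + 4556) = -19/53 - 388 = -20583/53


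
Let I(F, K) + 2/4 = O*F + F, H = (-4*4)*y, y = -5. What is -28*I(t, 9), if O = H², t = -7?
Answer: 1254610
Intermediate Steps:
H = 80 (H = -4*4*(-5) = -16*(-5) = 80)
O = 6400 (O = 80² = 6400)
I(F, K) = -½ + 6401*F (I(F, K) = -½ + (6400*F + F) = -½ + 6401*F)
-28*I(t, 9) = -28*(-½ + 6401*(-7)) = -28*(-½ - 44807) = -28*(-89615/2) = 1254610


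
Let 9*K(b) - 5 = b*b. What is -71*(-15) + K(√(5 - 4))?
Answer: 3197/3 ≈ 1065.7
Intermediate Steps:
K(b) = 5/9 + b²/9 (K(b) = 5/9 + (b*b)/9 = 5/9 + b²/9)
-71*(-15) + K(√(5 - 4)) = -71*(-15) + (5/9 + (√(5 - 4))²/9) = 1065 + (5/9 + (√1)²/9) = 1065 + (5/9 + (⅑)*1²) = 1065 + (5/9 + (⅑)*1) = 1065 + (5/9 + ⅑) = 1065 + ⅔ = 3197/3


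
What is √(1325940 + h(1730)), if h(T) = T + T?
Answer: 170*√46 ≈ 1153.0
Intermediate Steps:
h(T) = 2*T
√(1325940 + h(1730)) = √(1325940 + 2*1730) = √(1325940 + 3460) = √1329400 = 170*√46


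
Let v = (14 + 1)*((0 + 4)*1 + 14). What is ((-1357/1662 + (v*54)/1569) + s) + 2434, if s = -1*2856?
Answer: -359445763/869226 ≈ -413.52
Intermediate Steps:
s = -2856
v = 270 (v = 15*(4*1 + 14) = 15*(4 + 14) = 15*18 = 270)
((-1357/1662 + (v*54)/1569) + s) + 2434 = ((-1357/1662 + (270*54)/1569) - 2856) + 2434 = ((-1357*1/1662 + 14580*(1/1569)) - 2856) + 2434 = ((-1357/1662 + 4860/523) - 2856) + 2434 = (7367609/869226 - 2856) + 2434 = -2475141847/869226 + 2434 = -359445763/869226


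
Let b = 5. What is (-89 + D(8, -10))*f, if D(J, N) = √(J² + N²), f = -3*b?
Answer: 1335 - 30*√41 ≈ 1142.9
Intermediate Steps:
f = -15 (f = -3*5 = -15)
(-89 + D(8, -10))*f = (-89 + √(8² + (-10)²))*(-15) = (-89 + √(64 + 100))*(-15) = (-89 + √164)*(-15) = (-89 + 2*√41)*(-15) = 1335 - 30*√41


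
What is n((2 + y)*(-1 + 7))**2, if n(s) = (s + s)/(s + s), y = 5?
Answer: 1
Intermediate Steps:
n(s) = 1 (n(s) = (2*s)/((2*s)) = (2*s)*(1/(2*s)) = 1)
n((2 + y)*(-1 + 7))**2 = 1**2 = 1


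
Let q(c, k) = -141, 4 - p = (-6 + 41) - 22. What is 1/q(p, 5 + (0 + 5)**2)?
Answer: -1/141 ≈ -0.0070922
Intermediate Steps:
p = -9 (p = 4 - ((-6 + 41) - 22) = 4 - (35 - 22) = 4 - 1*13 = 4 - 13 = -9)
1/q(p, 5 + (0 + 5)**2) = 1/(-141) = -1/141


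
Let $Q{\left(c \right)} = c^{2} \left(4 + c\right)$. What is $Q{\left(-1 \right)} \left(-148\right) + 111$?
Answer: $-333$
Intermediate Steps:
$Q{\left(-1 \right)} \left(-148\right) + 111 = \left(-1\right)^{2} \left(4 - 1\right) \left(-148\right) + 111 = 1 \cdot 3 \left(-148\right) + 111 = 3 \left(-148\right) + 111 = -444 + 111 = -333$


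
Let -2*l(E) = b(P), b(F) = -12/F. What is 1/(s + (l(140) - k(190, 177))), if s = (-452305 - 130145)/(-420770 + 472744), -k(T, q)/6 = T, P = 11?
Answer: 285857/322829427 ≈ 0.00088547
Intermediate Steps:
k(T, q) = -6*T
l(E) = 6/11 (l(E) = -(-6)/11 = -½*(-12/11) = 6/11)
s = -291225/25987 (s = -582450/51974 = -582450*1/51974 = -291225/25987 ≈ -11.207)
1/(s + (l(140) - k(190, 177))) = 1/(-291225/25987 + (6/11 - (-6)*190)) = 1/(-291225/25987 + (6/11 - 1*(-1140))) = 1/(-291225/25987 + (6/11 + 1140)) = 1/(-291225/25987 + 12546/11) = 1/(322829427/285857) = 285857/322829427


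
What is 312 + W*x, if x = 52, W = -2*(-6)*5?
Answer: 3432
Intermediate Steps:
W = 60 (W = 12*5 = 60)
312 + W*x = 312 + 60*52 = 312 + 3120 = 3432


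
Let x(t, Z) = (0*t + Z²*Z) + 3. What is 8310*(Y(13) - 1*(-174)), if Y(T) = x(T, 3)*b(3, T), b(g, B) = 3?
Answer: 2193840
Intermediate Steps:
x(t, Z) = 3 + Z³ (x(t, Z) = (0 + Z³) + 3 = Z³ + 3 = 3 + Z³)
Y(T) = 90 (Y(T) = (3 + 3³)*3 = (3 + 27)*3 = 30*3 = 90)
8310*(Y(13) - 1*(-174)) = 8310*(90 - 1*(-174)) = 8310*(90 + 174) = 8310*264 = 2193840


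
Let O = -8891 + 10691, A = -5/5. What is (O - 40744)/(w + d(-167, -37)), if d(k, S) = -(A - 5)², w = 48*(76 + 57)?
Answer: -9736/1587 ≈ -6.1348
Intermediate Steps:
A = -1 (A = -5*⅕ = -1)
w = 6384 (w = 48*133 = 6384)
O = 1800
d(k, S) = -36 (d(k, S) = -(-1 - 5)² = -1*(-6)² = -1*36 = -36)
(O - 40744)/(w + d(-167, -37)) = (1800 - 40744)/(6384 - 36) = -38944/6348 = -38944*1/6348 = -9736/1587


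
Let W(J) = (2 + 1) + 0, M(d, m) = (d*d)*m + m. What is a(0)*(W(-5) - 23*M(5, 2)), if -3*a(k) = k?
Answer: 0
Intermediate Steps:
a(k) = -k/3
M(d, m) = m + m*d² (M(d, m) = d²*m + m = m*d² + m = m + m*d²)
W(J) = 3 (W(J) = 3 + 0 = 3)
a(0)*(W(-5) - 23*M(5, 2)) = (-⅓*0)*(3 - 46*(1 + 5²)) = 0*(3 - 46*(1 + 25)) = 0*(3 - 46*26) = 0*(3 - 23*52) = 0*(3 - 1196) = 0*(-1193) = 0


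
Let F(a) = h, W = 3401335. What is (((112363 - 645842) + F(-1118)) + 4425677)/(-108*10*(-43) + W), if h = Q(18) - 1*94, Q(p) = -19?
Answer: 778417/689555 ≈ 1.1289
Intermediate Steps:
h = -113 (h = -19 - 1*94 = -19 - 94 = -113)
F(a) = -113
(((112363 - 645842) + F(-1118)) + 4425677)/(-108*10*(-43) + W) = (((112363 - 645842) - 113) + 4425677)/(-108*10*(-43) + 3401335) = ((-533479 - 113) + 4425677)/(-1080*(-43) + 3401335) = (-533592 + 4425677)/(46440 + 3401335) = 3892085/3447775 = 3892085*(1/3447775) = 778417/689555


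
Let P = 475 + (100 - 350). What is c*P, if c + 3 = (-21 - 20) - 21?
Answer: -14625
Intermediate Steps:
c = -65 (c = -3 + ((-21 - 20) - 21) = -3 + (-41 - 21) = -3 - 62 = -65)
P = 225 (P = 475 - 250 = 225)
c*P = -65*225 = -14625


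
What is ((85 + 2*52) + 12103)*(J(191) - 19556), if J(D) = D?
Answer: -238034580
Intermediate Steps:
((85 + 2*52) + 12103)*(J(191) - 19556) = ((85 + 2*52) + 12103)*(191 - 19556) = ((85 + 104) + 12103)*(-19365) = (189 + 12103)*(-19365) = 12292*(-19365) = -238034580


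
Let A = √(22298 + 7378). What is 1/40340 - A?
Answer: 1/40340 - 2*√7419 ≈ -172.27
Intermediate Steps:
A = 2*√7419 (A = √29676 = 2*√7419 ≈ 172.27)
1/40340 - A = 1/40340 - 2*√7419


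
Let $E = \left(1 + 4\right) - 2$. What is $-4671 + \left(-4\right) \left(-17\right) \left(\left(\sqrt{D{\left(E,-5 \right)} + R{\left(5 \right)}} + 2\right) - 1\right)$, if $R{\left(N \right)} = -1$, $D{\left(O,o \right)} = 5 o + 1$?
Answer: $-4603 + 340 i \approx -4603.0 + 340.0 i$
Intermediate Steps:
$E = 3$ ($E = 5 - 2 = 3$)
$D{\left(O,o \right)} = 1 + 5 o$
$-4671 + \left(-4\right) \left(-17\right) \left(\left(\sqrt{D{\left(E,-5 \right)} + R{\left(5 \right)}} + 2\right) - 1\right) = -4671 + \left(-4\right) \left(-17\right) \left(\left(\sqrt{\left(1 + 5 \left(-5\right)\right) - 1} + 2\right) - 1\right) = -4671 + 68 \left(\left(\sqrt{\left(1 - 25\right) - 1} + 2\right) - 1\right) = -4671 + 68 \left(\left(\sqrt{-24 - 1} + 2\right) - 1\right) = -4671 + 68 \left(\left(\sqrt{-25} + 2\right) - 1\right) = -4671 + 68 \left(\left(5 i + 2\right) - 1\right) = -4671 + 68 \left(\left(2 + 5 i\right) - 1\right) = -4671 + 68 \left(1 + 5 i\right) = -4671 + \left(68 + 340 i\right) = -4603 + 340 i$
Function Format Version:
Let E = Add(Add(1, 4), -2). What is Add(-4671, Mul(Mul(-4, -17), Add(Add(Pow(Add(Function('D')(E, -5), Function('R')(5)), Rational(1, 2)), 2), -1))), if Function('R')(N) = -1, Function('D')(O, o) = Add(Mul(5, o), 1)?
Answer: Add(-4603, Mul(340, I)) ≈ Add(-4603.0, Mul(340.00, I))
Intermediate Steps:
E = 3 (E = Add(5, -2) = 3)
Function('D')(O, o) = Add(1, Mul(5, o))
Add(-4671, Mul(Mul(-4, -17), Add(Add(Pow(Add(Function('D')(E, -5), Function('R')(5)), Rational(1, 2)), 2), -1))) = Add(-4671, Mul(Mul(-4, -17), Add(Add(Pow(Add(Add(1, Mul(5, -5)), -1), Rational(1, 2)), 2), -1))) = Add(-4671, Mul(68, Add(Add(Pow(Add(Add(1, -25), -1), Rational(1, 2)), 2), -1))) = Add(-4671, Mul(68, Add(Add(Pow(Add(-24, -1), Rational(1, 2)), 2), -1))) = Add(-4671, Mul(68, Add(Add(Pow(-25, Rational(1, 2)), 2), -1))) = Add(-4671, Mul(68, Add(Add(Mul(5, I), 2), -1))) = Add(-4671, Mul(68, Add(Add(2, Mul(5, I)), -1))) = Add(-4671, Mul(68, Add(1, Mul(5, I)))) = Add(-4671, Add(68, Mul(340, I))) = Add(-4603, Mul(340, I))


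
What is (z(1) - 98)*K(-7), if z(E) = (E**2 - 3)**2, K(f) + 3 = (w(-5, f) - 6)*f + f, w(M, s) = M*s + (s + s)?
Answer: 10810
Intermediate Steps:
w(M, s) = 2*s + M*s (w(M, s) = M*s + 2*s = 2*s + M*s)
K(f) = -3 + f + f*(-6 - 3*f) (K(f) = -3 + ((f*(2 - 5) - 6)*f + f) = -3 + ((f*(-3) - 6)*f + f) = -3 + ((-3*f - 6)*f + f) = -3 + ((-6 - 3*f)*f + f) = -3 + (f*(-6 - 3*f) + f) = -3 + (f + f*(-6 - 3*f)) = -3 + f + f*(-6 - 3*f))
z(E) = (-3 + E**2)**2
(z(1) - 98)*K(-7) = ((-3 + 1**2)**2 - 98)*(-3 - 5*(-7) - 3*(-7)**2) = ((-3 + 1)**2 - 98)*(-3 + 35 - 3*49) = ((-2)**2 - 98)*(-3 + 35 - 147) = (4 - 98)*(-115) = -94*(-115) = 10810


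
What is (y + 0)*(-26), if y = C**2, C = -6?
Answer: -936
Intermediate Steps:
y = 36 (y = (-6)**2 = 36)
(y + 0)*(-26) = (36 + 0)*(-26) = 36*(-26) = -936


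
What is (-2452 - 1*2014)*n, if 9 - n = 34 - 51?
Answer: -116116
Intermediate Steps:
n = 26 (n = 9 - (34 - 51) = 9 - 1*(-17) = 9 + 17 = 26)
(-2452 - 1*2014)*n = (-2452 - 1*2014)*26 = (-2452 - 2014)*26 = -4466*26 = -116116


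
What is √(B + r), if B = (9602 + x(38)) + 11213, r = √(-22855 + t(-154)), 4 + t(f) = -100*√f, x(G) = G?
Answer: √(20853 + √(-22859 - 100*I*√154)) ≈ 144.42 - 0.5236*I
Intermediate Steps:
t(f) = -4 - 100*√f
r = √(-22859 - 100*I*√154) (r = √(-22855 + (-4 - 100*I*√154)) = √(-22859 - 100*I*√154) ≈ 4.1024 - 151.25*I)
B = 20853 (B = (9602 + 38) + 11213 = 9640 + 11213 = 20853)
√(B + r) = √(20853 + √(-22859 - 100*I*√154))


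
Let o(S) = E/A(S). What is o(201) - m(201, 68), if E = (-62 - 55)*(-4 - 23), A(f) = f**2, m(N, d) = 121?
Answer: -542818/4489 ≈ -120.92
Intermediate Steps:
E = 3159 (E = -117*(-27) = 3159)
o(S) = 3159/S**2 (o(S) = 3159/(S**2) = 3159/S**2)
o(201) - m(201, 68) = 3159/201**2 - 1*121 = 3159*(1/40401) - 121 = 351/4489 - 121 = -542818/4489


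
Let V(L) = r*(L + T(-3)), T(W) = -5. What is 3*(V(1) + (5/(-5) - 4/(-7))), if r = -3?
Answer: 243/7 ≈ 34.714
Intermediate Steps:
V(L) = 15 - 3*L (V(L) = -3*(L - 5) = -3*(-5 + L) = 15 - 3*L)
3*(V(1) + (5/(-5) - 4/(-7))) = 3*((15 - 3*1) + (5/(-5) - 4/(-7))) = 3*((15 - 3) + (5*(-1/5) - 4*(-1/7))) = 3*(12 + (-1 + 4/7)) = 3*(12 - 3/7) = 3*(81/7) = 243/7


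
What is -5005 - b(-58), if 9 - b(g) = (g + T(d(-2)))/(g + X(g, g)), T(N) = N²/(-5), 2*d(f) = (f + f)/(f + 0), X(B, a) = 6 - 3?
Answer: -1378559/275 ≈ -5012.9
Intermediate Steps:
X(B, a) = 3
d(f) = 1 (d(f) = ((f + f)/(f + 0))/2 = ((2*f)/f)/2 = (½)*2 = 1)
T(N) = -N²/5 (T(N) = N²*(-⅕) = -N²/5)
b(g) = 9 - (-⅕ + g)/(3 + g) (b(g) = 9 - (g - ⅕*1²)/(g + 3) = 9 - (g - ⅕*1)/(3 + g) = 9 - (g - ⅕)/(3 + g) = 9 - (-⅕ + g)/(3 + g))
-5005 - b(-58) = -5005 - 8*(17 + 5*(-58))/(5*(3 - 58)) = -5005 - 8*(17 - 290)/(5*(-55)) = -5005 - 8*(-1)*(-273)/(5*55) = -5005 - 1*2184/275 = -5005 - 2184/275 = -1378559/275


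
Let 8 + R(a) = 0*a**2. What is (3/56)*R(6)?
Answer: -3/7 ≈ -0.42857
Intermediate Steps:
R(a) = -8 (R(a) = -8 + 0*a**2 = -8 + 0 = -8)
(3/56)*R(6) = (3/56)*(-8) = -3/7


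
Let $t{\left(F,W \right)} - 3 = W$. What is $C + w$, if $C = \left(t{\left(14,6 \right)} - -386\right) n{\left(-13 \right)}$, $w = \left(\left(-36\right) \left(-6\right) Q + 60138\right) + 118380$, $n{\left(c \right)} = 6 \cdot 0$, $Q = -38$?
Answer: $170310$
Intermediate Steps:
$t{\left(F,W \right)} = 3 + W$
$n{\left(c \right)} = 0$
$w = 170310$ ($w = \left(\left(-36\right) \left(-6\right) \left(-38\right) + 60138\right) + 118380 = \left(216 \left(-38\right) + 60138\right) + 118380 = \left(-8208 + 60138\right) + 118380 = 51930 + 118380 = 170310$)
$C = 0$ ($C = \left(\left(3 + 6\right) - -386\right) 0 = \left(9 + 386\right) 0 = 395 \cdot 0 = 0$)
$C + w = 0 + 170310 = 170310$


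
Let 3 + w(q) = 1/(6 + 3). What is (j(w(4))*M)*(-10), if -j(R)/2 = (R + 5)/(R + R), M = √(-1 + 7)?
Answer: -95*√6/13 ≈ -17.900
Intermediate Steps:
w(q) = -26/9 (w(q) = -3 + 1/(6 + 3) = -3 + 1/9 = -3 + ⅑ = -26/9)
M = √6 ≈ 2.4495
j(R) = -(5 + R)/R (j(R) = -2*(R + 5)/(R + R) = -2*(5 + R)/(2*R) = -2*(5 + R)*1/(2*R) = -(5 + R)/R)
(j(w(4))*M)*(-10) = (((-5 - 1*(-26/9))/(-26/9))*√6)*(-10) = ((-9*(-5 + 26/9)/26)*√6)*(-10) = ((-9/26*(-19/9))*√6)*(-10) = (19*√6/26)*(-10) = -95*√6/13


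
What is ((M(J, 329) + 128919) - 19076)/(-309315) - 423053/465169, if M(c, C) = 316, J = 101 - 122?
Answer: -182099190566/143883749235 ≈ -1.2656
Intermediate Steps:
J = -21
((M(J, 329) + 128919) - 19076)/(-309315) - 423053/465169 = ((316 + 128919) - 19076)/(-309315) - 423053/465169 = (129235 - 19076)*(-1/309315) - 423053*1/465169 = 110159*(-1/309315) - 423053/465169 = -110159/309315 - 423053/465169 = -182099190566/143883749235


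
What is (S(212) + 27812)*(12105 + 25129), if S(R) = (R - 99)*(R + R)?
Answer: 2819507416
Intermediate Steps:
S(R) = 2*R*(-99 + R) (S(R) = (-99 + R)*(2*R) = 2*R*(-99 + R))
(S(212) + 27812)*(12105 + 25129) = (2*212*(-99 + 212) + 27812)*(12105 + 25129) = (2*212*113 + 27812)*37234 = (47912 + 27812)*37234 = 75724*37234 = 2819507416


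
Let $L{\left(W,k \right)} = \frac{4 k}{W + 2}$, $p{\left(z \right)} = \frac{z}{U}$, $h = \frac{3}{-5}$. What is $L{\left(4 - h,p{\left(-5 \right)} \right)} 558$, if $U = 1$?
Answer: $- \frac{18600}{11} \approx -1690.9$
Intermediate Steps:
$h = - \frac{3}{5}$ ($h = 3 \left(- \frac{1}{5}\right) = - \frac{3}{5} \approx -0.6$)
$p{\left(z \right)} = z$ ($p{\left(z \right)} = \frac{z}{1} = z 1 = z$)
$L{\left(W,k \right)} = \frac{4 k}{2 + W}$
$L{\left(4 - h,p{\left(-5 \right)} \right)} 558 = 4 \left(-5\right) \frac{1}{2 + \left(4 - - \frac{3}{5}\right)} 558 = 4 \left(-5\right) \frac{1}{2 + \left(4 + \frac{3}{5}\right)} 558 = 4 \left(-5\right) \frac{1}{2 + \frac{23}{5}} \cdot 558 = 4 \left(-5\right) \frac{1}{\frac{33}{5}} \cdot 558 = 4 \left(-5\right) \frac{5}{33} \cdot 558 = \left(- \frac{100}{33}\right) 558 = - \frac{18600}{11}$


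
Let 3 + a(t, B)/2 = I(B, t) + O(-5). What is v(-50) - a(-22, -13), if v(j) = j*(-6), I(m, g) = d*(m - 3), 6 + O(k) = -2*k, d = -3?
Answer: 202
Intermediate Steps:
O(k) = -6 - 2*k
I(m, g) = 9 - 3*m (I(m, g) = -3*(m - 3) = -3*(-3 + m) = 9 - 3*m)
a(t, B) = 20 - 6*B (a(t, B) = -6 + 2*((9 - 3*B) + (-6 - 2*(-5))) = -6 + 2*((9 - 3*B) + (-6 + 10)) = -6 + 2*((9 - 3*B) + 4) = -6 + 2*(13 - 3*B) = -6 + (26 - 6*B) = 20 - 6*B)
v(j) = -6*j
v(-50) - a(-22, -13) = -6*(-50) - (20 - 6*(-13)) = 300 - (20 + 78) = 300 - 1*98 = 300 - 98 = 202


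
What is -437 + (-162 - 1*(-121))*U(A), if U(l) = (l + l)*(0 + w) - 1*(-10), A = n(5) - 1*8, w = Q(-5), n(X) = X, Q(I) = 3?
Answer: -109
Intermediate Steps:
w = 3
A = -3 (A = 5 - 1*8 = 5 - 8 = -3)
U(l) = 10 + 6*l (U(l) = (l + l)*(0 + 3) - 1*(-10) = (2*l)*3 + 10 = 6*l + 10 = 10 + 6*l)
-437 + (-162 - 1*(-121))*U(A) = -437 + (-162 - 1*(-121))*(10 + 6*(-3)) = -437 + (-162 + 121)*(10 - 18) = -437 - 41*(-8) = -437 + 328 = -109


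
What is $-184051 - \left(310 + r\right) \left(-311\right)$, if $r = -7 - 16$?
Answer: $-94794$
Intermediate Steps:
$r = -23$ ($r = -7 - 16 = -23$)
$-184051 - \left(310 + r\right) \left(-311\right) = -184051 - \left(310 - 23\right) \left(-311\right) = -184051 - 287 \left(-311\right) = -184051 - -89257 = -184051 + 89257 = -94794$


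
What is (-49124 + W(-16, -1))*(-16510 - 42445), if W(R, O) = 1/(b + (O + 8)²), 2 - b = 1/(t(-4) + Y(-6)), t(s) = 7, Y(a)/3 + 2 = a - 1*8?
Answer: 6058650121485/2092 ≈ 2.8961e+9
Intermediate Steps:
Y(a) = -30 + 3*a (Y(a) = -6 + 3*(a - 1*8) = -6 + 3*(a - 8) = -6 + 3*(-8 + a) = -6 + (-24 + 3*a) = -30 + 3*a)
b = 83/41 (b = 2 - 1/(7 + (-30 + 3*(-6))) = 2 - 1/(7 + (-30 - 18)) = 2 - 1/(7 - 48) = 2 - 1/(-41) = 2 - 1*(-1/41) = 2 + 1/41 = 83/41 ≈ 2.0244)
W(R, O) = 1/(83/41 + (8 + O)²) (W(R, O) = 1/(83/41 + (O + 8)²) = 1/(83/41 + (8 + O)²))
(-49124 + W(-16, -1))*(-16510 - 42445) = (-49124 + 41/(83 + 41*(8 - 1)²))*(-16510 - 42445) = (-49124 + 41/(83 + 41*7²))*(-58955) = (-49124 + 41/(83 + 41*49))*(-58955) = (-49124 + 41/(83 + 2009))*(-58955) = (-49124 + 41/2092)*(-58955) = -102767367/2092*(-58955) = 6058650121485/2092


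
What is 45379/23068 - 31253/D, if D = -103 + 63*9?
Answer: -174972087/2675888 ≈ -65.388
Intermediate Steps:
D = 464 (D = -103 + 567 = 464)
45379/23068 - 31253/D = 45379/23068 - 31253/464 = -174972087/2675888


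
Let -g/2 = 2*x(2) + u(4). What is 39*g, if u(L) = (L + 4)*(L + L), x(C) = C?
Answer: -5304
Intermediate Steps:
u(L) = 2*L*(4 + L) (u(L) = (4 + L)*(2*L) = 2*L*(4 + L))
g = -136 (g = -2*(2*2 + 2*4*(4 + 4)) = -2*(4 + 2*4*8) = -2*(4 + 64) = -2*68 = -136)
39*g = 39*(-136) = -5304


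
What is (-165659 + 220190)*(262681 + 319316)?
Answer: 31736878407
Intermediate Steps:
(-165659 + 220190)*(262681 + 319316) = 54531*581997 = 31736878407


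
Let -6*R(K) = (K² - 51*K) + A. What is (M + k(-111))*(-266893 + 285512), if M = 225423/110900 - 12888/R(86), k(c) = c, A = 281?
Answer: -193602463507911/121657300 ≈ -1.5914e+6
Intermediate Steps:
R(K) = -281/6 - K²/6 + 17*K/2 (R(K) = -((K² - 51*K) + 281)/6 = -(281 + K² - 51*K)/6 = -281/6 - K²/6 + 17*K/2)
M = 3105847431/121657300 (M = 225423/110900 - 12888/(-281/6 - ⅙*86² + (17/2)*86) = 225423*(1/110900) - 12888/(-281/6 - ⅙*7396 + 731) = 225423/110900 - 12888/(-281/6 - 3698/3 + 731) = 225423/110900 - 12888/(-1097/2) = 225423/110900 - 12888*(-2/1097) = 225423/110900 + 25776/1097 = 3105847431/121657300 ≈ 25.529)
(M + k(-111))*(-266893 + 285512) = (3105847431/121657300 - 111)*(-266893 + 285512) = -10398112869/121657300*18619 = -193602463507911/121657300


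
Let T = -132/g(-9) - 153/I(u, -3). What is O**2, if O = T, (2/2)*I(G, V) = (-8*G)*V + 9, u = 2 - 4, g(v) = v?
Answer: 525625/1521 ≈ 345.58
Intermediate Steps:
u = -2
I(G, V) = 9 - 8*G*V (I(G, V) = (-8*G)*V + 9 = -8*G*V + 9 = 9 - 8*G*V)
T = 725/39 (T = -132/(-9) - 153/(9 - 8*(-2)*(-3)) = -132*(-1/9) - 153/(9 - 48) = 44/3 - 153/(-39) = 44/3 - 153*(-1/39) = 44/3 + 51/13 = 725/39 ≈ 18.590)
O = 725/39 ≈ 18.590
O**2 = (725/39)**2 = 525625/1521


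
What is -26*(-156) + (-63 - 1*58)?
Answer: 3935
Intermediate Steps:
-26*(-156) + (-63 - 1*58) = 4056 + (-63 - 58) = 4056 - 121 = 3935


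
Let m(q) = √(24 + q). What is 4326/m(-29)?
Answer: -4326*I*√5/5 ≈ -1934.6*I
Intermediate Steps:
4326/m(-29) = 4326/(√(24 - 29)) = 4326/(√(-5)) = 4326/((I*√5)) = 4326*(-I*√5/5) = -4326*I*√5/5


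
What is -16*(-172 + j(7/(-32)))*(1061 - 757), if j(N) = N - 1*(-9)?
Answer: 793896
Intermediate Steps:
j(N) = 9 + N (j(N) = N + 9 = 9 + N)
-16*(-172 + j(7/(-32)))*(1061 - 757) = -16*(-172 + (9 + 7/(-32)))*(1061 - 757) = -16*(-172 + (9 + 7*(-1/32)))*304 = -16*(-172 + (9 - 7/32))*304 = -16*(-172 + 281/32)*304 = -(-5223)*304/2 = -16*(-99237/2) = 793896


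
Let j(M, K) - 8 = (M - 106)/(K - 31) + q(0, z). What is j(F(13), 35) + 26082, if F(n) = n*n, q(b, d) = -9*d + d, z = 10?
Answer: 104103/4 ≈ 26026.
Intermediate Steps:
q(b, d) = -8*d
F(n) = n**2
j(M, K) = -72 + (-106 + M)/(-31 + K) (j(M, K) = 8 + ((M - 106)/(K - 31) - 8*10) = 8 + ((-106 + M)/(-31 + K) - 80) = 8 + (-80 + (-106 + M)/(-31 + K)) = -72 + (-106 + M)/(-31 + K))
j(F(13), 35) + 26082 = (2126 + 13**2 - 72*35)/(-31 + 35) + 26082 = (2126 + 169 - 2520)/4 + 26082 = (1/4)*(-225) + 26082 = -225/4 + 26082 = 104103/4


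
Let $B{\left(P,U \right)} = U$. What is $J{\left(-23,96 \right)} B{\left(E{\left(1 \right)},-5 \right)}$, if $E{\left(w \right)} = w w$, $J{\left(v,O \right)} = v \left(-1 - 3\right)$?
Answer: $-460$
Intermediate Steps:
$J{\left(v,O \right)} = - 4 v$ ($J{\left(v,O \right)} = v \left(-4\right) = - 4 v$)
$E{\left(w \right)} = w^{2}$
$J{\left(-23,96 \right)} B{\left(E{\left(1 \right)},-5 \right)} = \left(-4\right) \left(-23\right) \left(-5\right) = 92 \left(-5\right) = -460$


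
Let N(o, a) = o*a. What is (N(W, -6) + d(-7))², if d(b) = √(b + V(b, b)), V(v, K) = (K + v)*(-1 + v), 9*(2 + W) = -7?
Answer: 3445/9 + 100*√105/3 ≈ 724.34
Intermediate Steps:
W = -25/9 (W = -2 + (⅑)*(-7) = -2 - 7/9 = -25/9 ≈ -2.7778)
N(o, a) = a*o
V(v, K) = (-1 + v)*(K + v)
d(b) = √(-b + 2*b²) (d(b) = √(b + (b² - b - b + b*b)) = √(b + (b² - b - b + b²)) = √(b + (-2*b + 2*b²)) = √(-b + 2*b²))
(N(W, -6) + d(-7))² = (-6*(-25/9) + √(-7*(-1 + 2*(-7))))² = (50/3 + √(-7*(-1 - 14)))² = (50/3 + √(-7*(-15)))² = (50/3 + √105)²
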